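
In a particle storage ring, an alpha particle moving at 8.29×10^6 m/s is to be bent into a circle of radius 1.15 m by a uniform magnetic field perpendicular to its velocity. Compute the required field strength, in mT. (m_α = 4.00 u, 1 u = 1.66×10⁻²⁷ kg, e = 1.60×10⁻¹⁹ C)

B ≈ 150 mT

qvB = mv²/r gives B = mv/(qr).
B = (6.64×10^-27)(8.29×10^6) / [(2×1.60×10^-19)(1.15)] = 0.150 T.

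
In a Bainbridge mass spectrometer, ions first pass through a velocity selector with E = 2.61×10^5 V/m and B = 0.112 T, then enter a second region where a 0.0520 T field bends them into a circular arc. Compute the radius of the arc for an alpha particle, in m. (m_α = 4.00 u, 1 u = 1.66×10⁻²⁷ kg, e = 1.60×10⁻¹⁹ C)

The selector passes v = E/B = 2.61×10^5/0.112 = 2.33×10^6 m/s.
In the deflection region, r = mv/(qB₂) = (6.64×10^-27)(2.33×10^6) / [(2×1.60×10^-19)(0.0520)] = 0.930 m.

r ≈ 0.930 m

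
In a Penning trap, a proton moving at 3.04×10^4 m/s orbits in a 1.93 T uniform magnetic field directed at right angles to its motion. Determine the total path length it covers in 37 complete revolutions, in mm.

r = mv/(qB) = 1.64×10^-4 m, so one revolution covers 2πr = 1.03×10^-3 m.
In 37 revolutions: L = 37·2πr = 0.0382 m.

L ≈ 38.2 mm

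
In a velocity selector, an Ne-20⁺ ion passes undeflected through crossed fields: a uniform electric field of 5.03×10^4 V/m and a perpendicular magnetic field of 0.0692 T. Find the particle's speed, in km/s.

v ≈ 727 km/s

For zero net force, qE = qvB, so v = E/B.
v = (5.03×10^4) / (0.0692) = 7.27×10^5 m/s.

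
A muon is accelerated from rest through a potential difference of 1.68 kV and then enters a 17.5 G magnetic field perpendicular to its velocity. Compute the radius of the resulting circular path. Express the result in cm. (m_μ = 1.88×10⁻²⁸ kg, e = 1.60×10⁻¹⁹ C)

The kinetic energy gained is K = qV = (1×1.60×10^-19)(1680) = 2.69×10^-16 J.
v = √(2K/m) = 1.69×10^6 m/s.
r = mv/(qB) = (1.88×10^-28)(1.69×10^6) / [(1×1.60×10^-19)(1.75×10^-3)] = 1.14 m.

r ≈ 114 cm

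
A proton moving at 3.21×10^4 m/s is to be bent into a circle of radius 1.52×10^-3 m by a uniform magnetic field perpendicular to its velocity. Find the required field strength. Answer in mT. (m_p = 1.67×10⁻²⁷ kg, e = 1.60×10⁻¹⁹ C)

qvB = mv²/r gives B = mv/(qr).
B = (1.67×10^-27)(3.21×10^4) / [(1×1.60×10^-19)(1.52×10^-3)] = 0.220 T.

B ≈ 220 mT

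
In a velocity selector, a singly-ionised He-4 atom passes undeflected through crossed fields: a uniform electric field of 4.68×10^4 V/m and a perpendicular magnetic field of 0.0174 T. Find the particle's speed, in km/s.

For zero net force, qE = qvB, so v = E/B.
v = (4.68×10^4) / (0.0174) = 2.69×10^6 m/s.

v ≈ 2690 km/s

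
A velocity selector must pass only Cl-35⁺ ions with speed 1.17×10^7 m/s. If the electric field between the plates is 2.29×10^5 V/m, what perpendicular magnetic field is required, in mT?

B ≈ 19.6 mT

qE = qvB ⇒ B = E/v = (2.29×10^5) / (1.17×10^7) = 0.0196 T.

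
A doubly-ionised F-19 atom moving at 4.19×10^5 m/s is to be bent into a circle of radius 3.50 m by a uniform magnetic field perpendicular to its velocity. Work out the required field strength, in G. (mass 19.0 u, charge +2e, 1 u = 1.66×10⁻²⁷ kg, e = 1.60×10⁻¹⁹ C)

qvB = mv²/r gives B = mv/(qr).
B = (3.15×10^-26)(4.19×10^5) / [(2×1.60×10^-19)(3.50)] = 0.0118 T.

B ≈ 118 G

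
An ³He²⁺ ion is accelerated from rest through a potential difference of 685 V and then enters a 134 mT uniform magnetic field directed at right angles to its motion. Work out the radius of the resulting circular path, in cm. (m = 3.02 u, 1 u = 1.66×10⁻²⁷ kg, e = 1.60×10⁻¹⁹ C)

r ≈ 3.46 cm

The kinetic energy gained is K = qV = (2×1.60×10^-19)(685) = 2.19×10^-16 J.
v = √(2K/m) = 2.96×10^5 m/s.
r = mv/(qB) = (5.01×10^-27)(2.96×10^5) / [(2×1.60×10^-19)(0.134)] = 0.0346 m.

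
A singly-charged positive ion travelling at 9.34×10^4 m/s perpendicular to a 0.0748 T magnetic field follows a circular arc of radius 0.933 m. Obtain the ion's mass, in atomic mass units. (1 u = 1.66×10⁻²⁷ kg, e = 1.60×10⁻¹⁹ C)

qvB = mv²/r ⇒ m = qBr/v.
m = (1×1.60×10^-19)(0.0748)(0.933) / (9.34×10^4) = 1.20×10^-25 kg = 72.0 u.

m ≈ 72.0 u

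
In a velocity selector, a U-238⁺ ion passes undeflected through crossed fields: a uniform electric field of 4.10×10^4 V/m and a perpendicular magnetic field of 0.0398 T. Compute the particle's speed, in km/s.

v ≈ 1030 km/s

For zero net force, qE = qvB, so v = E/B.
v = (4.10×10^4) / (0.0398) = 1.03×10^6 m/s.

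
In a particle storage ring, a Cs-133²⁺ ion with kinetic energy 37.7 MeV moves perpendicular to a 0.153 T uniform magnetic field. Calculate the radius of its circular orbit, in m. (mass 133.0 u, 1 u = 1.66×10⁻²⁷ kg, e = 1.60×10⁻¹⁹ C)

Convert the energy: K = 37.7 MeV = 6.03×10^-12 J.
v = √(2K/m) = √(2·6.03×10^-12/2.21×10^-25) = 7.39×10^6 m/s.
r = mv/(qB) = (2.21×10^-25)(7.39×10^6) / [(2×1.60×10^-19)(0.153)] = 33.3 m.

r ≈ 33.3 m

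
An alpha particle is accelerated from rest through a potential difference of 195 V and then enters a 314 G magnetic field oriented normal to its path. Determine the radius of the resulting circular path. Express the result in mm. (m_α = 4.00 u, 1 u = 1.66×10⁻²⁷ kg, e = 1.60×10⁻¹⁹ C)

The kinetic energy gained is K = qV = (2×1.60×10^-19)(195) = 6.24×10^-17 J.
v = √(2K/m) = 1.37×10^5 m/s.
r = mv/(qB) = (6.64×10^-27)(1.37×10^5) / [(2×1.60×10^-19)(0.0314)] = 0.0906 m.

r ≈ 90.6 mm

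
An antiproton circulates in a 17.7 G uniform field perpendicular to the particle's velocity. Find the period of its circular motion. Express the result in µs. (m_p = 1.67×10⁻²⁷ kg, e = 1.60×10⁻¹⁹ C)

T ≈ 37.1 µs

The cyclotron period is independent of speed: T = 2πm/(qB).
T = 2π(1.67×10^-27) / [(1×1.60×10^-19)(1.77×10^-3)] = 3.71×10^-5 s.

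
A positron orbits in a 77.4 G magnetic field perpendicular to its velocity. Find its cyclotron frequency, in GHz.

f = qB/(2πm) = (1×1.60×10^-19)(7.74×10^-3) / [2π(9.11×10^-31)] = 2.16×10^8 Hz.

f ≈ 0.216 GHz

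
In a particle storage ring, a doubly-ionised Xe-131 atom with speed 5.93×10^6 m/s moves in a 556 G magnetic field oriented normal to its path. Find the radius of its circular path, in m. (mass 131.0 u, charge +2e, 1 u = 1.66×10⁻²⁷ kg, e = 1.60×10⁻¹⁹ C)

The magnetic force provides the centripetal force: qvB = mv²/r, so r = mv/(qB).
r = (2.17×10^-25 kg)(5.93×10^6 m/s) / [(2×1.60×10^-19 C)(0.0556 T)] = 72.5 m.

r ≈ 72.5 m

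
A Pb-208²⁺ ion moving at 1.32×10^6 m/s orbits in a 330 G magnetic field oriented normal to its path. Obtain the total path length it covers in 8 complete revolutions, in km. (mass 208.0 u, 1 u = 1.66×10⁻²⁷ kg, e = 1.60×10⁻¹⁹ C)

L ≈ 2.17 km

r = mv/(qB) = 43.2 m, so one revolution covers 2πr = 271 m.
In 8 revolutions: L = 8·2πr = 2170 m.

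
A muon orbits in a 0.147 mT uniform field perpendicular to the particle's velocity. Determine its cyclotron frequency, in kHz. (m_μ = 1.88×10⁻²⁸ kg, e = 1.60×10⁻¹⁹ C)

f = qB/(2πm) = (1×1.60×10^-19)(1.47×10^-4) / [2π(1.88×10^-28)] = 1.99×10^4 Hz.

f ≈ 19.9 kHz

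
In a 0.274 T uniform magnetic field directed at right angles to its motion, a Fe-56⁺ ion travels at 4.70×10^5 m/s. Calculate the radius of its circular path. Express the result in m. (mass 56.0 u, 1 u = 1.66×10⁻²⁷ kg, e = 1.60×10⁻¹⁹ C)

r ≈ 0.997 m

The magnetic force provides the centripetal force: qvB = mv²/r, so r = mv/(qB).
r = (9.30×10^-26 kg)(4.70×10^5 m/s) / [(1×1.60×10^-19 C)(0.274 T)] = 0.997 m.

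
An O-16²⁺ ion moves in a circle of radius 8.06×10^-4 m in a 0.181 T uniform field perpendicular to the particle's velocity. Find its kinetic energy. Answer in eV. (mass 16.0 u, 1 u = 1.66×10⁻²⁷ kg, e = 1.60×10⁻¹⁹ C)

v = qBr/m = (2×1.60×10^-19)(0.181)(8.06×10^-4) / (2.66×10^-26) = 1760 m/s.
K = ½mv² = 0.5·(2.66×10^-26)·(1760)² = 4.10×10^-20 J = 0.256 eV.

K ≈ 0.256 eV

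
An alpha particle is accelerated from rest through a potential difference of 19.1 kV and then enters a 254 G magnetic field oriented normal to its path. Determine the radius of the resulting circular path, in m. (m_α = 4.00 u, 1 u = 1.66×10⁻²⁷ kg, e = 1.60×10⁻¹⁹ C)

The kinetic energy gained is K = qV = (2×1.60×10^-19)(1.91×10^4) = 6.11×10^-15 J.
v = √(2K/m) = 1.36×10^6 m/s.
r = mv/(qB) = (6.64×10^-27)(1.36×10^6) / [(2×1.60×10^-19)(0.0254)] = 1.11 m.

r ≈ 1.11 m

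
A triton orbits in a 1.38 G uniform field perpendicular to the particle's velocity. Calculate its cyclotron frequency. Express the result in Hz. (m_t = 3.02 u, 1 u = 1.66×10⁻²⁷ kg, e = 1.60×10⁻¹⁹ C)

f ≈ 701 Hz

f = qB/(2πm) = (1×1.60×10^-19)(1.38×10^-4) / [2π(5.01×10^-27)] = 701 Hz.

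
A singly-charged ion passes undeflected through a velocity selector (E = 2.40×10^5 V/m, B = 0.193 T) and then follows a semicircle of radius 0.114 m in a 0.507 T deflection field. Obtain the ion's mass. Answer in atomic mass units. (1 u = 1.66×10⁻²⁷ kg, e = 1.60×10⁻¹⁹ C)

m ≈ 4.48 u

v = E/B₁ = 1.24×10^6 m/s.
From r = mv/(qB₂), m = qB₂r/v = (1×1.60×10^-19)(0.507)(0.114) / (1.24×10^6) = 7.44×10^-27 kg.
In atomic mass units: m = 7.44×10^-27 / 1.66×10^-27 = 4.48 u.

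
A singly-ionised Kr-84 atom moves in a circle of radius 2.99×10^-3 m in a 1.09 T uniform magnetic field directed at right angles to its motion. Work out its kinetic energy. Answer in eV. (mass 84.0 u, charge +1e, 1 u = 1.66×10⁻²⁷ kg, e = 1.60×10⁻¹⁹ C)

v = qBr/m = (1×1.60×10^-19)(1.09)(2.99×10^-3) / (1.39×10^-25) = 3740 m/s.
K = ½mv² = 0.5·(1.39×10^-25)·(3740)² = 9.75×10^-19 J = 6.09 eV.

K ≈ 6.09 eV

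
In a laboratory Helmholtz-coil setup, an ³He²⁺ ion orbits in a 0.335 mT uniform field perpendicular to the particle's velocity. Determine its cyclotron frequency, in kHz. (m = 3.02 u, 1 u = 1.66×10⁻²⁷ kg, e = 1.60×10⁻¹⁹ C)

f = qB/(2πm) = (2×1.60×10^-19)(3.35×10^-4) / [2π(5.01×10^-27)] = 3400 Hz.

f ≈ 3.40 kHz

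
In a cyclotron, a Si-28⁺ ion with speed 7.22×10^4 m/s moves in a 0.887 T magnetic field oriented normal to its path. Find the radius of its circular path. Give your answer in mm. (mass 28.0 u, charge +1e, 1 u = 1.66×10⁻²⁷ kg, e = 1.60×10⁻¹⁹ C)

r ≈ 23.6 mm

The magnetic force provides the centripetal force: qvB = mv²/r, so r = mv/(qB).
r = (4.65×10^-26 kg)(7.22×10^4 m/s) / [(1×1.60×10^-19 C)(0.887 T)] = 0.0236 m.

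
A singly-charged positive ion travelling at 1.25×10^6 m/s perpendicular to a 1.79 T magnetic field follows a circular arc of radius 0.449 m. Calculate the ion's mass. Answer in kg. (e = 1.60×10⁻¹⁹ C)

m ≈ 1.03×10^-25 kg

qvB = mv²/r ⇒ m = qBr/v.
m = (1×1.60×10^-19)(1.79)(0.449) / (1.25×10^6) = 1.03×10^-25 kg.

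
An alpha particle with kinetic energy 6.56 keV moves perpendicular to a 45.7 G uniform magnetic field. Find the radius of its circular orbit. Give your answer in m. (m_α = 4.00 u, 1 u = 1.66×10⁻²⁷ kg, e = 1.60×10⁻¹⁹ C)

Convert the energy: K = 6.56 keV = 1.05×10^-15 J.
v = √(2K/m) = √(2·1.05×10^-15/6.64×10^-27) = 5.62×10^5 m/s.
r = mv/(qB) = (6.64×10^-27)(5.62×10^5) / [(2×1.60×10^-19)(4.57×10^-3)] = 2.55 m.

r ≈ 2.55 m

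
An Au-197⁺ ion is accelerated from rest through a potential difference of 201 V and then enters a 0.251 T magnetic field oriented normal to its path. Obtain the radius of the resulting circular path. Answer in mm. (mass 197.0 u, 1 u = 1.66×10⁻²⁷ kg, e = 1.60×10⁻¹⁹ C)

The kinetic energy gained is K = qV = (1×1.60×10^-19)(201) = 3.22×10^-17 J.
v = √(2K/m) = 1.40×10^4 m/s.
r = mv/(qB) = (3.27×10^-25)(1.40×10^4) / [(1×1.60×10^-19)(0.251)] = 0.114 m.

r ≈ 114 mm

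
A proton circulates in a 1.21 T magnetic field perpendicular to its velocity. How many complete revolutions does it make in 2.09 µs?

N = 38

T = 2πm/(qB) = 2π(1.67×10^-27) / [(1×1.60×10^-19)(1.21)] = 5.4199×10^-8 s.
N = t/T = 2.09×10^-6 / 5.4199×10^-8 ≈ 38.56, so 38 complete revolutions.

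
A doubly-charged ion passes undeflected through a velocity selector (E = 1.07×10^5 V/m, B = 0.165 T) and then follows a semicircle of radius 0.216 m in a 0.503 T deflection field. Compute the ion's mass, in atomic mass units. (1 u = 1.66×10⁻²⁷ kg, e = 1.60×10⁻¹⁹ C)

v = E/B₁ = 6.48×10^5 m/s.
From r = mv/(qB₂), m = qB₂r/v = (2×1.60×10^-19)(0.503)(0.216) / (6.48×10^5) = 5.36×10^-26 kg.
In atomic mass units: m = 5.36×10^-26 / 1.66×10^-27 = 32.3 u.

m ≈ 32.3 u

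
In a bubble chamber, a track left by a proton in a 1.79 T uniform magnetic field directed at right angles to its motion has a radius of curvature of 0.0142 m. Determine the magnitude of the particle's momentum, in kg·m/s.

p ≈ 4.07×10^-21 kg·m/s

Since qvB = mv²/r, the momentum p = mv = qBr.
p = (1×1.60×10^-19)(1.79)(0.0142) = 4.07×10^-21 kg·m/s.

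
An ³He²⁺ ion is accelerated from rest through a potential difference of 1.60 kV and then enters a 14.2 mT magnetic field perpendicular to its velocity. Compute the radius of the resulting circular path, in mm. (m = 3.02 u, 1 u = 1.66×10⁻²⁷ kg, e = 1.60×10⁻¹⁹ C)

r ≈ 499 mm

The kinetic energy gained is K = qV = (2×1.60×10^-19)(1600) = 5.12×10^-16 J.
v = √(2K/m) = 4.52×10^5 m/s.
r = mv/(qB) = (5.01×10^-27)(4.52×10^5) / [(2×1.60×10^-19)(0.0142)] = 0.499 m.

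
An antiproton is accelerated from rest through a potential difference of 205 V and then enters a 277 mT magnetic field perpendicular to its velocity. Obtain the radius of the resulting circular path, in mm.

The kinetic energy gained is K = qV = (1×1.60×10^-19)(205) = 3.28×10^-17 J.
v = √(2K/m) = 1.98×10^5 m/s.
r = mv/(qB) = (1.67×10^-27)(1.98×10^5) / [(1×1.60×10^-19)(0.277)] = 7.47×10^-3 m.

r ≈ 7.47 mm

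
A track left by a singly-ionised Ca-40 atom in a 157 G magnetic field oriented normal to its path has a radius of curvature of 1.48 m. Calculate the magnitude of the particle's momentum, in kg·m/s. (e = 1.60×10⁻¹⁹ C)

Since qvB = mv²/r, the momentum p = mv = qBr.
p = (1×1.60×10^-19)(0.0157)(1.48) = 3.72×10^-21 kg·m/s.

p ≈ 3.72×10^-21 kg·m/s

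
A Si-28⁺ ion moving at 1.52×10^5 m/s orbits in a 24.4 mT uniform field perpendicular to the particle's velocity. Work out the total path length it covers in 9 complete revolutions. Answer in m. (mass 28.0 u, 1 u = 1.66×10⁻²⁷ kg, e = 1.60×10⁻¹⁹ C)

L ≈ 102 m

r = mv/(qB) = 1.81 m, so one revolution covers 2πr = 11.4 m.
In 9 revolutions: L = 9·2πr = 102 m.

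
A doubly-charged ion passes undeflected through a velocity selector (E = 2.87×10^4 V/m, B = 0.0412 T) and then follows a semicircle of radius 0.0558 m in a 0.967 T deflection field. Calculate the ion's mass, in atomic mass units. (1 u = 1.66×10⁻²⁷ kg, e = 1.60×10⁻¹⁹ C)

v = E/B₁ = 6.97×10^5 m/s.
From r = mv/(qB₂), m = qB₂r/v = (2×1.60×10^-19)(0.967)(0.0558) / (6.97×10^5) = 2.48×10^-26 kg.
In atomic mass units: m = 2.48×10^-26 / 1.66×10^-27 = 14.9 u.

m ≈ 14.9 u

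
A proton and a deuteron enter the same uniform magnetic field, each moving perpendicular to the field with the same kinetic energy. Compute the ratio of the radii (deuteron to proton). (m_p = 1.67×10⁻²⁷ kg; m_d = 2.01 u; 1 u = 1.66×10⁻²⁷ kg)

ratio ≈ 1.41

r = √(2mK)/(qB) ⇒ at equal K, r ∝ √m/q.
r_{deuteron}/r_{proton} = 1.41.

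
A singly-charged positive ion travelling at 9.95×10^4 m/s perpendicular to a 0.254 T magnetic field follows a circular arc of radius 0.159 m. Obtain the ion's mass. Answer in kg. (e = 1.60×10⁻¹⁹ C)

qvB = mv²/r ⇒ m = qBr/v.
m = (1×1.60×10^-19)(0.254)(0.159) / (9.95×10^4) = 6.49×10^-26 kg.

m ≈ 6.49×10^-26 kg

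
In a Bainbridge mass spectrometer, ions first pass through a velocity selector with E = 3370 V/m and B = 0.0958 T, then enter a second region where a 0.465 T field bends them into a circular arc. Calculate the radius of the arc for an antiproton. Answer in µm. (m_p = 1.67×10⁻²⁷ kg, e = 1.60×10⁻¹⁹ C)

The selector passes v = E/B = 3370/0.0958 = 3.52×10^4 m/s.
In the deflection region, r = mv/(qB₂) = (1.67×10^-27)(3.52×10^4) / [(1×1.60×10^-19)(0.465)] = 7.90×10^-4 m.

r ≈ 790 µm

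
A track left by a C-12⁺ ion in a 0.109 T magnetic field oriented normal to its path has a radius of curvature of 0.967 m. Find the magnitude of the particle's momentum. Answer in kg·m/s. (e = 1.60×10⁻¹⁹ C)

p ≈ 1.69×10^-20 kg·m/s

Since qvB = mv²/r, the momentum p = mv = qBr.
p = (1×1.60×10^-19)(0.109)(0.967) = 1.69×10^-20 kg·m/s.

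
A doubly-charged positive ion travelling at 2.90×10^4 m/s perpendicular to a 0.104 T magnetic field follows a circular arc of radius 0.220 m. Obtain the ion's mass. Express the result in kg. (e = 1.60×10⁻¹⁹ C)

qvB = mv²/r ⇒ m = qBr/v.
m = (2×1.60×10^-19)(0.104)(0.220) / (2.90×10^4) = 2.52×10^-25 kg.

m ≈ 2.52×10^-25 kg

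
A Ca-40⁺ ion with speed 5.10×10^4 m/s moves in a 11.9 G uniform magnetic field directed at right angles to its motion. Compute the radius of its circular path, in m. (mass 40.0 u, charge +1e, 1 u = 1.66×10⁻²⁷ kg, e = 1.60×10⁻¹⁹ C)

The magnetic force provides the centripetal force: qvB = mv²/r, so r = mv/(qB).
r = (6.64×10^-26 kg)(5.10×10^4 m/s) / [(1×1.60×10^-19 C)(1.19×10^-3 T)] = 17.8 m.

r ≈ 17.8 m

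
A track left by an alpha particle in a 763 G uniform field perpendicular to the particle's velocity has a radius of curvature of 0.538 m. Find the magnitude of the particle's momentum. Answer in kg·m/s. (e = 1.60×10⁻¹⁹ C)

Since qvB = mv²/r, the momentum p = mv = qBr.
p = (2×1.60×10^-19)(0.0763)(0.538) = 1.31×10^-20 kg·m/s.

p ≈ 1.31×10^-20 kg·m/s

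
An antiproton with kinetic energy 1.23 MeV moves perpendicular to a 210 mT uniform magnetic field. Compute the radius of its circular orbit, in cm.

Convert the energy: K = 1.23 MeV = 1.97×10^-13 J.
v = √(2K/m) = √(2·1.97×10^-13/1.67×10^-27) = 1.54×10^7 m/s.
r = mv/(qB) = (1.67×10^-27)(1.54×10^7) / [(1×1.60×10^-19)(0.210)] = 0.763 m.

r ≈ 76.3 cm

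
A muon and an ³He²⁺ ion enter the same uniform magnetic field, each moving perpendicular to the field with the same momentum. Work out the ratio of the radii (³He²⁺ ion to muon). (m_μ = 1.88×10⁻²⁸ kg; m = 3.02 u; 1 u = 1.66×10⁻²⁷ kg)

ratio ≈ 0.500

r = p/(qB) ⇒ at equal p, r ∝ 1/q.
r_{³He²⁺ ion}/r_{muon} = 0.500.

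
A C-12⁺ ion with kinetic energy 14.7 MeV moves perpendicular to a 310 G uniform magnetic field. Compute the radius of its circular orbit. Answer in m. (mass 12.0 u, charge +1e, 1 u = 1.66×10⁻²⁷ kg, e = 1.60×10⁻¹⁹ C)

Convert the energy: K = 14.7 MeV = 2.35×10^-12 J.
v = √(2K/m) = √(2·2.35×10^-12/1.99×10^-26) = 1.54×10^7 m/s.
r = mv/(qB) = (1.99×10^-26)(1.54×10^7) / [(1×1.60×10^-19)(0.0310)] = 61.7 m.

r ≈ 61.7 m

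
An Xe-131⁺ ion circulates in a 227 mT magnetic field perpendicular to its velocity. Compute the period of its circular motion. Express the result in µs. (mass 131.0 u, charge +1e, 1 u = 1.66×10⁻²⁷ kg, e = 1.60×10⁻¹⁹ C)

T ≈ 37.6 µs

The cyclotron period is independent of speed: T = 2πm/(qB).
T = 2π(2.17×10^-25) / [(1×1.60×10^-19)(0.227)] = 3.76×10^-5 s.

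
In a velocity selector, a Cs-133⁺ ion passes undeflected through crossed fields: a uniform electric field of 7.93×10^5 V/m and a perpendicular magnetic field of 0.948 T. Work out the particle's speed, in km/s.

v ≈ 836 km/s

For zero net force, qE = qvB, so v = E/B.
v = (7.93×10^5) / (0.948) = 8.36×10^5 m/s.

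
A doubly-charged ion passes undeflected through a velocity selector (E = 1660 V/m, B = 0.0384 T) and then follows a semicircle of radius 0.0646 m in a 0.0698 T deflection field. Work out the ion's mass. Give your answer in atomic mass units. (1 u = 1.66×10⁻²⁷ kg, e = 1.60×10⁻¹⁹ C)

m ≈ 20.1 u

v = E/B₁ = 4.32×10^4 m/s.
From r = mv/(qB₂), m = qB₂r/v = (2×1.60×10^-19)(0.0698)(0.0646) / (4.32×10^4) = 3.34×10^-26 kg.
In atomic mass units: m = 3.34×10^-26 / 1.66×10^-27 = 20.1 u.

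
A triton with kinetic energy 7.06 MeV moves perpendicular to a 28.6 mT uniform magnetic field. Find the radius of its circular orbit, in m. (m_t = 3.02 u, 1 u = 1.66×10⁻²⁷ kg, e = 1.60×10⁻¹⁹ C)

Convert the energy: K = 7.06 MeV = 1.13×10^-12 J.
v = √(2K/m) = √(2·1.13×10^-12/5.01×10^-27) = 2.12×10^7 m/s.
r = mv/(qB) = (5.01×10^-27)(2.12×10^7) / [(1×1.60×10^-19)(0.0286)] = 23.3 m.

r ≈ 23.3 m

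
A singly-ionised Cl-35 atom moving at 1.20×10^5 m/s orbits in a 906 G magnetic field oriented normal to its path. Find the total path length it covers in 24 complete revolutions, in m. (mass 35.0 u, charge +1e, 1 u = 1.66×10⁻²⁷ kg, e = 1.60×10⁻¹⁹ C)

r = mv/(qB) = 0.481 m, so one revolution covers 2πr = 3.02 m.
In 24 revolutions: L = 24·2πr = 72.5 m.

L ≈ 72.5 m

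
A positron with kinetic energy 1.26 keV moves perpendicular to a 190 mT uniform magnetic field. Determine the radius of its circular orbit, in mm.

Convert the energy: K = 1.26 keV = 2.02×10^-16 J.
v = √(2K/m) = √(2·2.02×10^-16/9.11×10^-31) = 2.10×10^7 m/s.
r = mv/(qB) = (9.11×10^-31)(2.10×10^7) / [(1×1.60×10^-19)(0.190)] = 6.30×10^-4 m.

r ≈ 0.630 mm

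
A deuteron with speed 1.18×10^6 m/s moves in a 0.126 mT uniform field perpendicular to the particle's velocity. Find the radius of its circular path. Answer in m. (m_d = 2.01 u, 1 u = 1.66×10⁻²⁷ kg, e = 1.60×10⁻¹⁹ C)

r ≈ 195 m

The magnetic force provides the centripetal force: qvB = mv²/r, so r = mv/(qB).
r = (3.34×10^-27 kg)(1.18×10^6 m/s) / [(1×1.60×10^-19 C)(1.26×10^-4 T)] = 195 m.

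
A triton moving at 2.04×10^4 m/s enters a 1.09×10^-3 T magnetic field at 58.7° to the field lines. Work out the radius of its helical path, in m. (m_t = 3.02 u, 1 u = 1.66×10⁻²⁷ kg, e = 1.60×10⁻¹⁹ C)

r ≈ 0.501 m

Only the perpendicular component v⊥ = v sin58.7° = 1.74×10^4 m/s is bent by the field.
r = m v⊥ /(qB) = (5.01×10^-27)(1.74×10^4) / [(1×1.60×10^-19)(1.09×10^-3)] = 0.501 m.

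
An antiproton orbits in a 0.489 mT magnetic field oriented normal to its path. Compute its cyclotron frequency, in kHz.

f ≈ 7.46 kHz

f = qB/(2πm) = (1×1.60×10^-19)(4.89×10^-4) / [2π(1.67×10^-27)] = 7460 Hz.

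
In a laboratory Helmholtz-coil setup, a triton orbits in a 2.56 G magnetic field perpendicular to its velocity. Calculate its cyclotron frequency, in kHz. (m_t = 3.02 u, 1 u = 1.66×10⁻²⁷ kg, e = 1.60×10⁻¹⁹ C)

f = qB/(2πm) = (1×1.60×10^-19)(2.56×10^-4) / [2π(5.01×10^-27)] = 1300 Hz.

f ≈ 1.30 kHz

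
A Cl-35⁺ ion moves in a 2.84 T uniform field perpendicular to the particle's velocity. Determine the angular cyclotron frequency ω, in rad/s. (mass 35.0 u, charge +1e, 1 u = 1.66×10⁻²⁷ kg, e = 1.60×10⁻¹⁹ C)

ω ≈ 7.82×10^6 rad/s

ω = qB/m = (1×1.60×10^-19)(2.84) / (5.81×10^-26) = 7.82×10^6 rad/s.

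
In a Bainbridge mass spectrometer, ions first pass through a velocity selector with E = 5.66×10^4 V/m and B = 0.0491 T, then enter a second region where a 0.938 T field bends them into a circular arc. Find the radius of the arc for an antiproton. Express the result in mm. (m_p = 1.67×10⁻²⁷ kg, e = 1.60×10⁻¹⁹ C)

The selector passes v = E/B = 5.66×10^4/0.0491 = 1.15×10^6 m/s.
In the deflection region, r = mv/(qB₂) = (1.67×10^-27)(1.15×10^6) / [(1×1.60×10^-19)(0.938)] = 0.0128 m.

r ≈ 12.8 mm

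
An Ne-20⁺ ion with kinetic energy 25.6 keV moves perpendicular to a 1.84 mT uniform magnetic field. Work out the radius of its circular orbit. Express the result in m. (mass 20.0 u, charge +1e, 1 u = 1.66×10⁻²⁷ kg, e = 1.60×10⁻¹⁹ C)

Convert the energy: K = 25.6 keV = 4.10×10^-15 J.
v = √(2K/m) = √(2·4.10×10^-15/3.32×10^-26) = 4.97×10^5 m/s.
r = mv/(qB) = (3.32×10^-26)(4.97×10^5) / [(1×1.60×10^-19)(1.84×10^-3)] = 56.0 m.

r ≈ 56.0 m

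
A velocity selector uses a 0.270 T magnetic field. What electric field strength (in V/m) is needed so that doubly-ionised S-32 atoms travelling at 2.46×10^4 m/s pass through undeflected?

qE = qvB ⇒ E = vB = (2.46×10^4)(0.270) = 6640 V/m.

E ≈ 6640 V/m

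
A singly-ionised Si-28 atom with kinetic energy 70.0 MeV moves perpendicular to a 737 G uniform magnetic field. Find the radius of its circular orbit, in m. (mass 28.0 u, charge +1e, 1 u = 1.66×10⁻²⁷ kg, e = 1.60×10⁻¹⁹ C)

r ≈ 86.5 m

Convert the energy: K = 70.0 MeV = 1.12×10^-11 J.
v = √(2K/m) = √(2·1.12×10^-11/4.65×10^-26) = 2.20×10^7 m/s.
r = mv/(qB) = (4.65×10^-26)(2.20×10^7) / [(1×1.60×10^-19)(0.0737)] = 86.5 m.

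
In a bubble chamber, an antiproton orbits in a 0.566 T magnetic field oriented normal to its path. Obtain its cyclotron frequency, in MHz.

f ≈ 8.63 MHz

f = qB/(2πm) = (1×1.60×10^-19)(0.566) / [2π(1.67×10^-27)] = 8.63×10^6 Hz.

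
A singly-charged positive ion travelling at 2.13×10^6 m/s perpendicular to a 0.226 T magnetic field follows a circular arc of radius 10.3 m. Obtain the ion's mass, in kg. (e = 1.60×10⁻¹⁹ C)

qvB = mv²/r ⇒ m = qBr/v.
m = (1×1.60×10^-19)(0.226)(10.3) / (2.13×10^6) = 1.75×10^-25 kg.

m ≈ 1.75×10^-25 kg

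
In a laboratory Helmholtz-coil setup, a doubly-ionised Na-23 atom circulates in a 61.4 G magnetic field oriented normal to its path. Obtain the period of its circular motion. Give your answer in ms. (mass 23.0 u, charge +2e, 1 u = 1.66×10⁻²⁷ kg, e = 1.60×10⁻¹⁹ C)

The cyclotron period is independent of speed: T = 2πm/(qB).
T = 2π(3.82×10^-26) / [(2×1.60×10^-19)(6.14×10^-3)] = 1.22×10^-4 s.

T ≈ 0.122 ms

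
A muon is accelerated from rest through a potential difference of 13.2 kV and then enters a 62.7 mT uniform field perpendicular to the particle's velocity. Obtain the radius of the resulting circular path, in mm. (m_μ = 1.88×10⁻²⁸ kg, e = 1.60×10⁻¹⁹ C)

r ≈ 88.8 mm

The kinetic energy gained is K = qV = (1×1.60×10^-19)(1.32×10^4) = 2.11×10^-15 J.
v = √(2K/m) = 4.74×10^6 m/s.
r = mv/(qB) = (1.88×10^-28)(4.74×10^6) / [(1×1.60×10^-19)(0.0627)] = 0.0888 m.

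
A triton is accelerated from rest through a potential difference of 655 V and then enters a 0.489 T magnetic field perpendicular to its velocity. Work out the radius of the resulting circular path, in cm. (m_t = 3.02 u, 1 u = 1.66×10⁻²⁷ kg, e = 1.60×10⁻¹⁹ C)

The kinetic energy gained is K = qV = (1×1.60×10^-19)(655) = 1.05×10^-16 J.
v = √(2K/m) = 2.04×10^5 m/s.
r = mv/(qB) = (5.01×10^-27)(2.04×10^5) / [(1×1.60×10^-19)(0.489)] = 0.0131 m.

r ≈ 1.31 cm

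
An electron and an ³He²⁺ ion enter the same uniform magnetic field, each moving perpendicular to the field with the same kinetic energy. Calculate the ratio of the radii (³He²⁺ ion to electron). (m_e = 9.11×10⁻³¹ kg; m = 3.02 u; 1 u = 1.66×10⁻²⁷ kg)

r = √(2mK)/(qB) ⇒ at equal K, r ∝ √m/q.
r_{³He²⁺ ion}/r_{electron} = 37.1.

ratio ≈ 37.1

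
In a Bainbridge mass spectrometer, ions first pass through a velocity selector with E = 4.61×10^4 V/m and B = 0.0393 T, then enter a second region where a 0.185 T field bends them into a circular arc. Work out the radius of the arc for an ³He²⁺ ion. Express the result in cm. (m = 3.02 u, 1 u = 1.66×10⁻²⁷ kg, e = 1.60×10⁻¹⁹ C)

The selector passes v = E/B = 4.61×10^4/0.0393 = 1.17×10^6 m/s.
In the deflection region, r = mv/(qB₂) = (5.01×10^-27)(1.17×10^6) / [(2×1.60×10^-19)(0.185)] = 0.0993 m.

r ≈ 9.93 cm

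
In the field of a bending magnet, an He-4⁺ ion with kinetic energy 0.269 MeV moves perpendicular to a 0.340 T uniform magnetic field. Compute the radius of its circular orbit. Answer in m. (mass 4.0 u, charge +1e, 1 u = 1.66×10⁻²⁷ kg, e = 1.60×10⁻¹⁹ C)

Convert the energy: K = 0.269 MeV = 4.30×10^-14 J.
v = √(2K/m) = √(2·4.30×10^-14/6.64×10^-27) = 3.60×10^6 m/s.
r = mv/(qB) = (6.64×10^-27)(3.60×10^6) / [(1×1.60×10^-19)(0.340)] = 0.439 m.

r ≈ 0.439 m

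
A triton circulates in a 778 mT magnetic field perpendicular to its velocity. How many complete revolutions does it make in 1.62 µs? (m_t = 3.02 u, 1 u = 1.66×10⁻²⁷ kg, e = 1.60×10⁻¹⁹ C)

N = 6

T = 2πm/(qB) = 2π(5.0132×10^-27) / [(1×1.60×10^-19)(0.778)] = 2.5304×10^-7 s.
N = t/T = 1.62×10^-6 / 2.5304×10^-7 ≈ 6.40, so 6 complete revolutions.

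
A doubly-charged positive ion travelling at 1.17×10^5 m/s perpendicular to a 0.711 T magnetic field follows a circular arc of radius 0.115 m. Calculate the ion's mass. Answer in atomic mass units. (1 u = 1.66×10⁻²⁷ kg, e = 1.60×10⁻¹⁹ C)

qvB = mv²/r ⇒ m = qBr/v.
m = (2×1.60×10^-19)(0.711)(0.115) / (1.17×10^5) = 2.24×10^-25 kg = 135 u.

m ≈ 135 u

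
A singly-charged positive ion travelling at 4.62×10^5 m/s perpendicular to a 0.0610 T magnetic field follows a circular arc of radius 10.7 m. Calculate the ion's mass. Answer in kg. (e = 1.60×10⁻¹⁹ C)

m ≈ 2.26×10^-25 kg

qvB = mv²/r ⇒ m = qBr/v.
m = (1×1.60×10^-19)(0.0610)(10.7) / (4.62×10^5) = 2.26×10^-25 kg.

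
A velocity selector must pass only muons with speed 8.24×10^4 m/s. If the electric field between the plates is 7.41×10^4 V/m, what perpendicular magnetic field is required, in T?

qE = qvB ⇒ B = E/v = (7.41×10^4) / (8.24×10^4) = 0.899 T.

B ≈ 0.899 T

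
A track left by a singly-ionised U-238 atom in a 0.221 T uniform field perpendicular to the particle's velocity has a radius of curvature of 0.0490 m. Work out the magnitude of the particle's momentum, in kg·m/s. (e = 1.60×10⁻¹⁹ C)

Since qvB = mv²/r, the momentum p = mv = qBr.
p = (1×1.60×10^-19)(0.221)(0.0490) = 1.73×10^-21 kg·m/s.

p ≈ 1.73×10^-21 kg·m/s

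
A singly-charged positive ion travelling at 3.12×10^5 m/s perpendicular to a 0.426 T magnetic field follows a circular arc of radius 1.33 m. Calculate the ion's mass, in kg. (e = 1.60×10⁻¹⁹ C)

m ≈ 2.91×10^-25 kg

qvB = mv²/r ⇒ m = qBr/v.
m = (1×1.60×10^-19)(0.426)(1.33) / (3.12×10^5) = 2.91×10^-25 kg.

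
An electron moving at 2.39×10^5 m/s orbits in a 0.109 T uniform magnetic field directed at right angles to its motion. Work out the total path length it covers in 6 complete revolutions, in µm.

L ≈ 471 µm

r = mv/(qB) = 1.25×10^-5 m, so one revolution covers 2πr = 7.84×10^-5 m.
In 6 revolutions: L = 6·2πr = 4.71×10^-4 m.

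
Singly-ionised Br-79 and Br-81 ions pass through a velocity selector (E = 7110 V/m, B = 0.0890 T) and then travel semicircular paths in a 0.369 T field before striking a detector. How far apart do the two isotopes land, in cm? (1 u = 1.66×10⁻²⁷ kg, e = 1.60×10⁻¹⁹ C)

Both emerge at v = E/B₁ = 7.99×10^4 m/s.
r = mv/(qB₂), so r₁ = 0.17745 m and r₂ = 0.18194 m, giving Δr = 4.49×10^-3 m.
After a semicircle each ion lands a diameter 2r from the entry slit, so the separation is 2Δr = 8.98×10^-3 m.

Δd ≈ 0.898 cm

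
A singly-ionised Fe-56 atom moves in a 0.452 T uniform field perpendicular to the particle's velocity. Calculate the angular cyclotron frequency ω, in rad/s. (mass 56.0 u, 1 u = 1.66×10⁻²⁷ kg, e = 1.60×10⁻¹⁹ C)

ω = qB/m = (1×1.60×10^-19)(0.452) / (9.30×10^-26) = 7.78×10^5 rad/s.

ω ≈ 7.78×10^5 rad/s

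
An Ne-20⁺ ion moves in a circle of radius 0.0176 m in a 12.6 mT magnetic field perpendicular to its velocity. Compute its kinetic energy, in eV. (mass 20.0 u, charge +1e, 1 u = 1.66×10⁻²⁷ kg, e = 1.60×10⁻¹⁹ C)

K ≈ 0.118 eV

v = qBr/m = (1×1.60×10^-19)(0.0126)(0.0176) / (3.32×10^-26) = 1070 m/s.
K = ½mv² = 0.5·(3.32×10^-26)·(1070)² = 1.90×10^-20 J = 0.118 eV.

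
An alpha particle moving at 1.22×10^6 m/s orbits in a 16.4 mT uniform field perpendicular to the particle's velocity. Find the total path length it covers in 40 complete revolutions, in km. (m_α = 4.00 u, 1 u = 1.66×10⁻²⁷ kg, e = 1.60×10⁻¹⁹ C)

r = mv/(qB) = 1.54 m, so one revolution covers 2πr = 9.70 m.
In 40 revolutions: L = 40·2πr = 388 m.

L ≈ 0.388 km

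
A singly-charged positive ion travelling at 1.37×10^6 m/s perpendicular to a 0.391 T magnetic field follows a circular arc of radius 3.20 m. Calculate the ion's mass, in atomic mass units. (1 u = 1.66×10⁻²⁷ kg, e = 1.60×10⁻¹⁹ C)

m ≈ 88.0 u

qvB = mv²/r ⇒ m = qBr/v.
m = (1×1.60×10^-19)(0.391)(3.20) / (1.37×10^6) = 1.46×10^-25 kg = 88.0 u.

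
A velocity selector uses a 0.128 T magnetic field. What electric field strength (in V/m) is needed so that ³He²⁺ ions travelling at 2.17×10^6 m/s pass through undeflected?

E ≈ 2.78×10^5 V/m

qE = qvB ⇒ E = vB = (2.17×10^6)(0.128) = 2.78×10^5 V/m.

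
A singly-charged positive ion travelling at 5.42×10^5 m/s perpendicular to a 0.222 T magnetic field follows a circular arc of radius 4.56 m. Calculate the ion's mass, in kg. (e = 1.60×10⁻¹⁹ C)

qvB = mv²/r ⇒ m = qBr/v.
m = (1×1.60×10^-19)(0.222)(4.56) / (5.42×10^5) = 2.99×10^-25 kg.

m ≈ 2.99×10^-25 kg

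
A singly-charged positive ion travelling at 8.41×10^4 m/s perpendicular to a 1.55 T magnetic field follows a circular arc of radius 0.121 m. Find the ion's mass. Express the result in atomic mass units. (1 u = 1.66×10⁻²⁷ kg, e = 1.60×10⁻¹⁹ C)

m ≈ 215 u

qvB = mv²/r ⇒ m = qBr/v.
m = (1×1.60×10^-19)(1.55)(0.121) / (8.41×10^4) = 3.57×10^-25 kg = 215 u.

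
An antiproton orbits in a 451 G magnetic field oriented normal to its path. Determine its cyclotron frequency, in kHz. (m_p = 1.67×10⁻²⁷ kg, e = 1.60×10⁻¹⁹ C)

f = qB/(2πm) = (1×1.60×10^-19)(0.0451) / [2π(1.67×10^-27)] = 6.88×10^5 Hz.

f ≈ 688 kHz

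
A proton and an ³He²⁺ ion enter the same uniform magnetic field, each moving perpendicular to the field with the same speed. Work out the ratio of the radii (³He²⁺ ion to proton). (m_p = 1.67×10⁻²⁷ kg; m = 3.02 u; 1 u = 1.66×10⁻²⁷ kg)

ratio ≈ 1.50

r = mv/(qB) ⇒ at equal v, r ∝ m/q.
r_{³He²⁺ ion}/r_{proton} = 1.50.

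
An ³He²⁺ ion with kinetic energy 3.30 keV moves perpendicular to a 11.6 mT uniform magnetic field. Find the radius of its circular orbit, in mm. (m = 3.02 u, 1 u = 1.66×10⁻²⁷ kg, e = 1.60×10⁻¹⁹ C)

r ≈ 620 mm

Convert the energy: K = 3.30 keV = 5.28×10^-16 J.
v = √(2K/m) = √(2·5.28×10^-16/5.01×10^-27) = 4.59×10^5 m/s.
r = mv/(qB) = (5.01×10^-27)(4.59×10^5) / [(2×1.60×10^-19)(0.0116)] = 0.620 m.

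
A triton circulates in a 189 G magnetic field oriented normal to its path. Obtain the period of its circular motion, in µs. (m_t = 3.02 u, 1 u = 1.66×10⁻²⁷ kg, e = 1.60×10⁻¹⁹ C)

The cyclotron period is independent of speed: T = 2πm/(qB).
T = 2π(5.01×10^-27) / [(1×1.60×10^-19)(0.0189)] = 1.04×10^-5 s.

T ≈ 10.4 µs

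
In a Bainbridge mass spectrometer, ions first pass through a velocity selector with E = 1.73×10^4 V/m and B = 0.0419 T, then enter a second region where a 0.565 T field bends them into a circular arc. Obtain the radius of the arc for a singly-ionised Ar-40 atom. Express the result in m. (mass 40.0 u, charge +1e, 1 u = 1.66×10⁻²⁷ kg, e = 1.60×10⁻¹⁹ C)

r ≈ 0.303 m

The selector passes v = E/B = 1.73×10^4/0.0419 = 4.13×10^5 m/s.
In the deflection region, r = mv/(qB₂) = (6.64×10^-26)(4.13×10^5) / [(1×1.60×10^-19)(0.565)] = 0.303 m.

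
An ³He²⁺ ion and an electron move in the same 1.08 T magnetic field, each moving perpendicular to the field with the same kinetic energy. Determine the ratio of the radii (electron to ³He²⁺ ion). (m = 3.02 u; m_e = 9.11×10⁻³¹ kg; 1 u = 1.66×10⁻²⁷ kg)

ratio ≈ 0.0270

r = √(2mK)/(qB) ⇒ at equal K, r ∝ √m/q.
r_{electron}/r_{³He²⁺ ion} = 0.0270.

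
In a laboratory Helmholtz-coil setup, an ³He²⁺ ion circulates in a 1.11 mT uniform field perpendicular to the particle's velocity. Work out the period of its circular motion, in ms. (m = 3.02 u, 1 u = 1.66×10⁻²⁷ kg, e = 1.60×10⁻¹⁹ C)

The cyclotron period is independent of speed: T = 2πm/(qB).
T = 2π(5.01×10^-27) / [(2×1.60×10^-19)(1.11×10^-3)] = 8.87×10^-5 s.

T ≈ 0.0887 ms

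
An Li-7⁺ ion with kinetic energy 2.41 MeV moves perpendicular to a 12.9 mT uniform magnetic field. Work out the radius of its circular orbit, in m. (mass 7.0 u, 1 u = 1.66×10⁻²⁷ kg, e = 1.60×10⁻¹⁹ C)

r ≈ 45.9 m

Convert the energy: K = 2.41 MeV = 3.86×10^-13 J.
v = √(2K/m) = √(2·3.86×10^-13/1.16×10^-26) = 8.15×10^6 m/s.
r = mv/(qB) = (1.16×10^-26)(8.15×10^6) / [(1×1.60×10^-19)(0.0129)] = 45.9 m.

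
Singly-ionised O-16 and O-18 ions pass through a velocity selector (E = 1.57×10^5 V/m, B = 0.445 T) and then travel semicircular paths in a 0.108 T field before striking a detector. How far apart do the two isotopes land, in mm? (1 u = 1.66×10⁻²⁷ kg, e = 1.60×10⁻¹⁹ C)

Δd ≈ 136 mm

Both emerge at v = E/B₁ = 3.53×10^5 m/s.
r = mv/(qB₂), so r₁ = 0.5423 m and r₂ = 0.6101 m, giving Δr = 0.0678 m.
After a semicircle each ion lands a diameter 2r from the entry slit, so the separation is 2Δr = 0.136 m.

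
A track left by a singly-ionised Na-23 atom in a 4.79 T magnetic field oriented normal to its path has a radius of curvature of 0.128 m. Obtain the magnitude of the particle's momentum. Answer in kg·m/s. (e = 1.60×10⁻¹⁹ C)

p ≈ 9.81×10^-20 kg·m/s

Since qvB = mv²/r, the momentum p = mv = qBr.
p = (1×1.60×10^-19)(4.79)(0.128) = 9.81×10^-20 kg·m/s.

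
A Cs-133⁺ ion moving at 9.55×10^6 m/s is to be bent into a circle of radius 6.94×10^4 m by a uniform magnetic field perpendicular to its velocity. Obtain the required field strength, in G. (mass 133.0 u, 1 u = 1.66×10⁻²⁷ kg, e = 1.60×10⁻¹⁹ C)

qvB = mv²/r gives B = mv/(qr).
B = (2.21×10^-25)(9.55×10^6) / [(1×1.60×10^-19)(6.94×10^4)] = 1.90×10^-4 T.

B ≈ 1.90 G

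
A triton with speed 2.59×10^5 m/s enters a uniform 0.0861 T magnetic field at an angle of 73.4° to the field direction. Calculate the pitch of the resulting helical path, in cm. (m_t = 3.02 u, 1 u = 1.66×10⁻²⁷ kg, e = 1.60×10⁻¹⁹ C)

The velocity component along B is v∥ = v cos73.4° = 7.40×10^4 m/s.
The cyclotron period T = 2πm/(qB) = 2.29×10^-6 s is set by m, q, B alone.
Pitch = v∥·T = (7.40×10^4)(2.29×10^-6) = 0.169 m.

pitch ≈ 16.9 cm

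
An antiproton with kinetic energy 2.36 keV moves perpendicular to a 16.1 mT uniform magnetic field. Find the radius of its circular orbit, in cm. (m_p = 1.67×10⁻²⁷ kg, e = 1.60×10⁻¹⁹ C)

Convert the energy: K = 2.36 keV = 3.78×10^-16 J.
v = √(2K/m) = √(2·3.78×10^-16/1.67×10^-27) = 6.72×10^5 m/s.
r = mv/(qB) = (1.67×10^-27)(6.72×10^5) / [(1×1.60×10^-19)(0.0161)] = 0.436 m.

r ≈ 43.6 cm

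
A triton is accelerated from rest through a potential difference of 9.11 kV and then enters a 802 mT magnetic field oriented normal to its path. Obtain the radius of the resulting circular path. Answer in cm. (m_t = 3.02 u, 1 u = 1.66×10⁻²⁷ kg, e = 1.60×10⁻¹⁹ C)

The kinetic energy gained is K = qV = (1×1.60×10^-19)(9110) = 1.46×10^-15 J.
v = √(2K/m) = 7.63×10^5 m/s.
r = mv/(qB) = (5.01×10^-27)(7.63×10^5) / [(1×1.60×10^-19)(0.802)] = 0.0298 m.

r ≈ 2.98 cm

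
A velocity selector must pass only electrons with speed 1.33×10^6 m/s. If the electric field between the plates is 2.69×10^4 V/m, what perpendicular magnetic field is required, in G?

qE = qvB ⇒ B = E/v = (2.69×10^4) / (1.33×10^6) = 0.0202 T.

B ≈ 202 G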